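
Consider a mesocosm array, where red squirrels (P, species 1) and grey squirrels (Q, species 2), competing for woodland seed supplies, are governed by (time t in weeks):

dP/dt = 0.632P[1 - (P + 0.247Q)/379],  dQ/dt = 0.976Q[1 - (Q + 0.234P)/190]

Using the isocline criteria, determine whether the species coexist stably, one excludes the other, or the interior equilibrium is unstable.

stable coexistence

Compare the nullcline intercepts: K1/α12 = 379/0.247 = 1530 > K2 = 190; K2/α21 = 190/0.234 = 812 > K1 = 379.
Since both inequalities hold, each species can invade when rare, so the interior equilibrium is stable.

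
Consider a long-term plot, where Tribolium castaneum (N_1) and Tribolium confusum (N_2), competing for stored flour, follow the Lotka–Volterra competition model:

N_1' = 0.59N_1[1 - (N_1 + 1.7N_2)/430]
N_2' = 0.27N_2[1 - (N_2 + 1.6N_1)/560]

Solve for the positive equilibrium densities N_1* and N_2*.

N_1* ≈ 303, N_2* ≈ 74.4

Setting both brackets to zero gives the nullclines N_1 + 1.7N_2 = 430 and 1.6N_1 + N_2 = 560.
Substituting N_2 = 560 - 1.6N_1 into the first: N_1(1 - 1.7·1.6) = 430 - 1.7·560.
So N_1* = -522/-1.72 = 303, and then N_2* = 560 - 1.6·303 = 74.4.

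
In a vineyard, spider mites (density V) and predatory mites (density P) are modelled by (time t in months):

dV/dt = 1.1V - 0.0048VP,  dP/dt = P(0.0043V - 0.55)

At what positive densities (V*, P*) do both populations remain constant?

Set dP/dt = 0 with P > 0: 0.0043V - 0.55 = 0, so V* = 0.55/0.0043 = 128.
Set dV/dt = 0 with V > 0: 1.1 - 0.0048P = 0, so P* = 1.1/0.0048 = 229.

V* ≈ 128, P* ≈ 229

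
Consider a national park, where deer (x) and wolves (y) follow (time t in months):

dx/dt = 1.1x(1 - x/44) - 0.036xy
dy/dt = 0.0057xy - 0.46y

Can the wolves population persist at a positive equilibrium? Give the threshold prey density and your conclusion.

Threshold x = 80.7; K < 80.7, so no, the predator goes extinct.

The predator equation gives dy/dt > 0 only when x > 0.46/0.0057 = 80.7.
Without the predator, x → K = 44. Since 44 < 80.7, the predator cannot invade.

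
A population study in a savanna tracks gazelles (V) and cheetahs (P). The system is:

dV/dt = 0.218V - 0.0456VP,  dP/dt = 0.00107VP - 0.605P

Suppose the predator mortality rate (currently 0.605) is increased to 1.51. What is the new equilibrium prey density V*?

At the interior fixed point, setting dP/dt = 0 with P > 0 fixes V* = (predator death rate)/(VP coefficient) — independent of the other coefficients.
With the change, V* = 1.51/0.00107 = 1410; it rises from 565.

V* ≈ 1410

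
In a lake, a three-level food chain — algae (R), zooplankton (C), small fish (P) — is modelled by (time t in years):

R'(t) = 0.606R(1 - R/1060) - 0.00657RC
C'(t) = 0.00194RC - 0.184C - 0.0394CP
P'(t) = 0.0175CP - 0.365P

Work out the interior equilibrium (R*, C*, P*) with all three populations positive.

R* ≈ 820, C* ≈ 20.9, P* ≈ 35.7

From dP/dt = 0: 0.0175C* = 0.365, so C* = 20.9.
From dR/dt = 0: 0.606(1 - R*/1060) = 0.00657·20.9, giving R* = 1060·(1 - 0.226) = 820.
From dC/dt = 0: 0.00194·820 - 0.184 = 0.0394P*, so P* = 1.41/0.0394 = 35.7.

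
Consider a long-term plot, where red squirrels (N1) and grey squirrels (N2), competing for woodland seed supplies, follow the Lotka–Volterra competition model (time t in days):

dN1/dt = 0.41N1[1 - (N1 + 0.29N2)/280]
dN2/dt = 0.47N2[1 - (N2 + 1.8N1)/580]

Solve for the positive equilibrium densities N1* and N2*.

Setting both brackets to zero gives the nullclines N1 + 0.29N2 = 280 and 1.8N1 + N2 = 580.
Substituting N2 = 580 - 1.8N1 into the first: N1(1 - 0.29·1.8) = 280 - 0.29·580.
So N1* = 112/0.478 = 234, and then N2* = 580 - 1.8·234 = 159.

N1* ≈ 234, N2* ≈ 159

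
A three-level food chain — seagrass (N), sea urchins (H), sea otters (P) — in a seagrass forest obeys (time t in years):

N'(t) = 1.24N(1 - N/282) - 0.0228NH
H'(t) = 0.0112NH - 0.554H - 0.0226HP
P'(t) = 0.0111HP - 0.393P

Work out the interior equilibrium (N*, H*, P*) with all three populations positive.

N* ≈ 98.4, H* ≈ 35.4, P* ≈ 24.3

From dP/dt = 0: 0.0111H* = 0.393, so H* = 35.4.
From dN/dt = 0: 1.24(1 - N*/282) = 0.0228·35.4, giving N* = 282·(1 - 0.651) = 98.4.
From dH/dt = 0: 0.0112·98.4 - 0.554 = 0.0226P*, so P* = 0.548/0.0226 = 24.3.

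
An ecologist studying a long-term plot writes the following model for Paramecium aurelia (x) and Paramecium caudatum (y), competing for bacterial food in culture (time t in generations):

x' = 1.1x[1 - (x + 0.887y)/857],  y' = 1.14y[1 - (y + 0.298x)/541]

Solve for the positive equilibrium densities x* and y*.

Setting both brackets to zero gives the nullclines x + 0.887y = 857 and 0.298x + y = 541.
Substituting y = 541 - 0.298x into the first: x(1 - 0.887·0.298) = 857 - 0.887·541.
So x* = 377/0.736 = 513, and then y* = 541 - 0.298·513 = 388.

x* ≈ 513, y* ≈ 388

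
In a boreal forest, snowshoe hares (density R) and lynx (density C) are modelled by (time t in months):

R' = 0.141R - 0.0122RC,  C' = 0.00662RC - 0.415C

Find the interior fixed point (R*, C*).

R* ≈ 62.7, C* ≈ 11.6

Set dC/dt = 0 with C > 0: 0.00662R - 0.415 = 0, so R* = 0.415/0.00662 = 62.7.
Set dR/dt = 0 with R > 0: 0.141 - 0.0122C = 0, so C* = 0.141/0.0122 = 11.6.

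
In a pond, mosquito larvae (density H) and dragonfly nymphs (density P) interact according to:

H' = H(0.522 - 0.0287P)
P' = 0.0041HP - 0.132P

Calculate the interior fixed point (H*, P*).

H* ≈ 32.2, P* ≈ 18.2

Set dP/dt = 0 with P > 0: 0.0041H - 0.132 = 0, so H* = 0.132/0.0041 = 32.2.
Set dH/dt = 0 with H > 0: 0.522 - 0.0287P = 0, so P* = 0.522/0.0287 = 18.2.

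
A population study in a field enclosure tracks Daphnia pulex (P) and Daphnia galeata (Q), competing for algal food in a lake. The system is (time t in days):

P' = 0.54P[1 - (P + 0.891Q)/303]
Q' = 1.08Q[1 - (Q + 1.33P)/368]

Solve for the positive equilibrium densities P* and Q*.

Setting both brackets to zero gives the nullclines P + 0.891Q = 303 and 1.33P + Q = 368.
Substituting Q = 368 - 1.33P into the first: P(1 - 0.891·1.33) = 303 - 0.891·368.
So P* = -24.9/-0.185 = 135, and then Q* = 368 - 1.33·135 = 189.

P* ≈ 135, Q* ≈ 189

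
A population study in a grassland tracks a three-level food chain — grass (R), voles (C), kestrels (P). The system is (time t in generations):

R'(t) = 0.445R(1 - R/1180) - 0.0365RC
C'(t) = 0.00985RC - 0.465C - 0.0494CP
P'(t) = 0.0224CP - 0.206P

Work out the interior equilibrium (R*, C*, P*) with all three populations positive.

R* ≈ 290, C* ≈ 9.2, P* ≈ 48.4

From dP/dt = 0: 0.0224C* = 0.206, so C* = 9.2.
From dR/dt = 0: 0.445(1 - R*/1180) = 0.0365·9.2, giving R* = 1180·(1 - 0.754) = 290.
From dC/dt = 0: 0.00985·290 - 0.465 = 0.0494P*, so P* = 2.39/0.0494 = 48.4.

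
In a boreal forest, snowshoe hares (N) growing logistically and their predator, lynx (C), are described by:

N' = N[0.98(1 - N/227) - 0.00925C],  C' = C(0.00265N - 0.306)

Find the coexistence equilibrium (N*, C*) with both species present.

From dC/dt = 0 with C > 0: 0.00265N* = 0.306, so N* = 115.
Substitute into dN/dt = 0: 0.98(1 - 115/227) = 0.00925C*.
The bracket is 0.491, giving C* = 0.481/0.00925 = 52.1.

N* ≈ 115, C* ≈ 52.1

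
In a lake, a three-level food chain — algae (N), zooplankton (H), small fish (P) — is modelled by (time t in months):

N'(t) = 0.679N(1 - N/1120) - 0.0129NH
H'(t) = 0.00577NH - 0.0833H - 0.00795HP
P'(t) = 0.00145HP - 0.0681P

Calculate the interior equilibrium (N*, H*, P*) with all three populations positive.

From dP/dt = 0: 0.00145H* = 0.0681, so H* = 47.
From dN/dt = 0: 0.679(1 - N*/1120) = 0.0129·47, giving N* = 1120·(1 - 0.892) = 121.
From dH/dt = 0: 0.00577·121 - 0.0833 = 0.00795P*, so P* = 0.613/0.00795 = 77.1.

N* ≈ 121, H* ≈ 47, P* ≈ 77.1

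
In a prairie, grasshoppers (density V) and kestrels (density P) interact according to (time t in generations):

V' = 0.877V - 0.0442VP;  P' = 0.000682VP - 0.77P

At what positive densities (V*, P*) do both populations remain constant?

Set dP/dt = 0 with P > 0: 0.000682V - 0.77 = 0, so V* = 0.77/0.000682 = 1130.
Set dV/dt = 0 with V > 0: 0.877 - 0.0442P = 0, so P* = 0.877/0.0442 = 19.8.

V* ≈ 1130, P* ≈ 19.8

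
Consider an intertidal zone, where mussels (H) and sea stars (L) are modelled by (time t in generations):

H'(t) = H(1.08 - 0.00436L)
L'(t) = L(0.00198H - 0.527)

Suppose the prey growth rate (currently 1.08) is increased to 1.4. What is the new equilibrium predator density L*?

L* ≈ 321

At the interior fixed point, setting dH/dt = 0 with H > 0 fixes L* = (prey growth rate)/(HL coefficient) — independent of the other coefficients.
With the change, L* = 1.4/0.00436 = 321; it rises from 248.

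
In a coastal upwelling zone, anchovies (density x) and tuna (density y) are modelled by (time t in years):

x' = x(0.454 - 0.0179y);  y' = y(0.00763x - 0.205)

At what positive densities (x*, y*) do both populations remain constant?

x* ≈ 26.9, y* ≈ 25.4

Set dy/dt = 0 with y > 0: 0.00763x - 0.205 = 0, so x* = 0.205/0.00763 = 26.9.
Set dx/dt = 0 with x > 0: 0.454 - 0.0179y = 0, so y* = 0.454/0.0179 = 25.4.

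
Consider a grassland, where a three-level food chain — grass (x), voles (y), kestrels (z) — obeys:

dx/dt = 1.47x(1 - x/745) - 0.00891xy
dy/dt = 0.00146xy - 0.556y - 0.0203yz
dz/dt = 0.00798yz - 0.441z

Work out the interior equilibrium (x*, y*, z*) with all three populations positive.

x* ≈ 495, y* ≈ 55.3, z* ≈ 8.24

From dz/dt = 0: 0.00798y* = 0.441, so y* = 55.3.
From dx/dt = 0: 1.47(1 - x*/745) = 0.00891·55.3, giving x* = 745·(1 - 0.335) = 495.
From dy/dt = 0: 0.00146·495 - 0.556 = 0.0203z*, so z* = 0.167/0.0203 = 8.24.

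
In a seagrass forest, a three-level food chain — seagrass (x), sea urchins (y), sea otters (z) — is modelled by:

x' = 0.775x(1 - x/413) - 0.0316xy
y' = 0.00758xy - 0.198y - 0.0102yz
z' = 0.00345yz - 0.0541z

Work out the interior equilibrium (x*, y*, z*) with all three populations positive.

From dz/dt = 0: 0.00345y* = 0.0541, so y* = 15.7.
From dx/dt = 0: 0.775(1 - x*/413) = 0.0316·15.7, giving x* = 413·(1 - 0.639) = 149.
From dy/dt = 0: 0.00758·149 - 0.198 = 0.0102z*, so z* = 0.931/0.0102 = 91.3.

x* ≈ 149, y* ≈ 15.7, z* ≈ 91.3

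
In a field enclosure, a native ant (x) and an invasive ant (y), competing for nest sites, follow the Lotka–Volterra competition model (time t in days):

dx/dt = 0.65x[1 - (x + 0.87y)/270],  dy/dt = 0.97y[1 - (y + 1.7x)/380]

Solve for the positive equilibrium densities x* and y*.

Setting both brackets to zero gives the nullclines x + 0.87y = 270 and 1.7x + y = 380.
Substituting y = 380 - 1.7x into the first: x(1 - 0.87·1.7) = 270 - 0.87·380.
So x* = -60.6/-0.479 = 127, and then y* = 380 - 1.7·127 = 165.

x* ≈ 127, y* ≈ 165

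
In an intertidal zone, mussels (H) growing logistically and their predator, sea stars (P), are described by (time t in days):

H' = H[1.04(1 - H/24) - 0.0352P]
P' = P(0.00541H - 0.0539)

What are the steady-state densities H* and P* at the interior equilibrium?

From dP/dt = 0 with P > 0: 0.00541H* = 0.0539, so H* = 9.96.
Substitute into dH/dt = 0: 1.04(1 - 9.96/24) = 0.0352P*.
The bracket is 0.585, giving P* = 0.608/0.0352 = 17.3.

H* ≈ 9.96, P* ≈ 17.3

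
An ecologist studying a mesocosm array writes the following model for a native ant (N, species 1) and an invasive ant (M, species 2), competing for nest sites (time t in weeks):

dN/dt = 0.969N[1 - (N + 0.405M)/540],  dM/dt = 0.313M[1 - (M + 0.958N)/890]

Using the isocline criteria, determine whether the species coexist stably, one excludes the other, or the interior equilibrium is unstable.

Compare the nullcline intercepts: K1/α12 = 540/0.405 = 1330 > K2 = 890; K2/α21 = 890/0.958 = 929 > K1 = 540.
Since both inequalities hold, each species can invade when rare, so the interior equilibrium is stable.

stable coexistence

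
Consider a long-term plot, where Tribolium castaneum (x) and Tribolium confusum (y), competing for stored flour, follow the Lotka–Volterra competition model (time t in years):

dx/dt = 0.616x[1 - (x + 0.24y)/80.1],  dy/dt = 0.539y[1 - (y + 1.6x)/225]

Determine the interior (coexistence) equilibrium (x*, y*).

Setting both brackets to zero gives the nullclines x + 0.24y = 80.1 and 1.6x + y = 225.
Substituting y = 225 - 1.6x into the first: x(1 - 0.24·1.6) = 80.1 - 0.24·225.
So x* = 26.1/0.616 = 42.4, and then y* = 225 - 1.6·42.4 = 157.

x* ≈ 42.4, y* ≈ 157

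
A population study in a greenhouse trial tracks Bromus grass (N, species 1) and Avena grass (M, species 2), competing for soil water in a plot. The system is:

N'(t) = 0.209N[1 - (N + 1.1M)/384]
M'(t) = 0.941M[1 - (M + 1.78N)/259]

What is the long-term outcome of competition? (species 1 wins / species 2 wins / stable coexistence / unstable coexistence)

Compare the nullcline intercepts: K1/α12 = 384/1.1 = 349 > K2 = 259; K2/α21 = 259/1.78 = 146 < K1 = 384.
Since the inequalities point opposite ways, species 1 can invade but species 2 cannot.

species 1 excludes species 2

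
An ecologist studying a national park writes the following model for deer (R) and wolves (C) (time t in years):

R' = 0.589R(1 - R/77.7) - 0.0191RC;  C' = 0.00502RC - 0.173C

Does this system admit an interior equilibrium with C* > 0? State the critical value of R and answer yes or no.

The predator equation gives dC/dt > 0 only when R > 0.173/0.00502 = 34.5.
Without the predator, R → K = 77.7. Since 77.7 > 34.5, the predator can invade and persist.

Threshold R = 34.5; K > 34.5, so yes, the predator persists.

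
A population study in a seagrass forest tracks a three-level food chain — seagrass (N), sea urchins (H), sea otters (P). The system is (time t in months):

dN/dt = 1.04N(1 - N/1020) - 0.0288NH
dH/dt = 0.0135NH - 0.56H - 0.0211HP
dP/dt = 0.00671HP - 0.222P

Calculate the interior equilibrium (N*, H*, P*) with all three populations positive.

N* ≈ 85.5, H* ≈ 33.1, P* ≈ 28.1

From dP/dt = 0: 0.00671H* = 0.222, so H* = 33.1.
From dN/dt = 0: 1.04(1 - N*/1020) = 0.0288·33.1, giving N* = 1020·(1 - 0.916) = 85.5.
From dH/dt = 0: 0.0135·85.5 - 0.56 = 0.0211P*, so P* = 0.594/0.0211 = 28.1.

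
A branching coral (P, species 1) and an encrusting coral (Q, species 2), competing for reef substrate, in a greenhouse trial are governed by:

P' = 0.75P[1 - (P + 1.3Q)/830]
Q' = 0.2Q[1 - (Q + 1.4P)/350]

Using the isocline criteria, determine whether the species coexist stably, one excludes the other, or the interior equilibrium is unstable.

Compare the nullcline intercepts: K1/α12 = 830/1.3 = 638 > K2 = 350; K2/α21 = 350/1.4 = 250 < K1 = 830.
Since the inequalities point opposite ways, species 1 can invade but species 2 cannot.

species 1 excludes species 2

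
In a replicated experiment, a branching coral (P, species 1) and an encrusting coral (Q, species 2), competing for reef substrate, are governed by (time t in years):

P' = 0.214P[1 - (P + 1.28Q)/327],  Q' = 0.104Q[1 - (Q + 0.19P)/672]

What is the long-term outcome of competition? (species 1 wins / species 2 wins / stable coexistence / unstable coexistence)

Compare the nullcline intercepts: K1/α12 = 327/1.28 = 255 < K2 = 672; K2/α21 = 672/0.19 = 3540 > K1 = 327.
Since the inequalities point opposite ways, species 2 can invade but species 1 cannot.

species 2 excludes species 1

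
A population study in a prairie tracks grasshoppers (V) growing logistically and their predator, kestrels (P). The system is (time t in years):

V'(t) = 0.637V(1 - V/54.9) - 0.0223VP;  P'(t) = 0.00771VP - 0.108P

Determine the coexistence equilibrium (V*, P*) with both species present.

From dP/dt = 0 with P > 0: 0.00771V* = 0.108, so V* = 14.
Substitute into dV/dt = 0: 0.637(1 - 14/54.9) = 0.0223P*.
The bracket is 0.745, giving P* = 0.474/0.0223 = 21.3.

V* ≈ 14, P* ≈ 21.3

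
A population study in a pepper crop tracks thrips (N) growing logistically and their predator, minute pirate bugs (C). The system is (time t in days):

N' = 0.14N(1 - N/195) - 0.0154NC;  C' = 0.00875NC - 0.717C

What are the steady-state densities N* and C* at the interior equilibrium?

N* ≈ 81.9, C* ≈ 5.27

From dC/dt = 0 with C > 0: 0.00875N* = 0.717, so N* = 81.9.
Substitute into dN/dt = 0: 0.14(1 - 81.9/195) = 0.0154C*.
The bracket is 0.58, giving C* = 0.0812/0.0154 = 5.27.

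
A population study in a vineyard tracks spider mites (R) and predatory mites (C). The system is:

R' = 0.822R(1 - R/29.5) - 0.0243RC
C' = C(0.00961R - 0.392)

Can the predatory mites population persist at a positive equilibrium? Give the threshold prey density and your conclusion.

The predator equation gives dC/dt > 0 only when R > 0.392/0.00961 = 40.8.
Without the predator, R → K = 29.5. Since 29.5 < 40.8, the predator cannot invade.

Threshold R = 40.8; K < 40.8, so no, the predator goes extinct.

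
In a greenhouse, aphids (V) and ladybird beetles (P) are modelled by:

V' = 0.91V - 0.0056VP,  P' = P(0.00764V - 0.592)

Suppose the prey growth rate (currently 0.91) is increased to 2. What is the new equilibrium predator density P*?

P* ≈ 357

At the interior fixed point, setting dV/dt = 0 with V > 0 fixes P* = (prey growth rate)/(VP coefficient) — independent of the other coefficients.
With the change, P* = 2/0.0056 = 357; it rises from 162.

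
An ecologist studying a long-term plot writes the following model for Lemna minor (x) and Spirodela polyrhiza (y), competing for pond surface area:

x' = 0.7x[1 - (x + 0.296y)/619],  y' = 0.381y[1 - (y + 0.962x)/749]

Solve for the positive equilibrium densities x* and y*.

Setting both brackets to zero gives the nullclines x + 0.296y = 619 and 0.962x + y = 749.
Substituting y = 749 - 0.962x into the first: x(1 - 0.296·0.962) = 619 - 0.296·749.
So x* = 397/0.715 = 555, and then y* = 749 - 0.962·555 = 215.

x* ≈ 555, y* ≈ 215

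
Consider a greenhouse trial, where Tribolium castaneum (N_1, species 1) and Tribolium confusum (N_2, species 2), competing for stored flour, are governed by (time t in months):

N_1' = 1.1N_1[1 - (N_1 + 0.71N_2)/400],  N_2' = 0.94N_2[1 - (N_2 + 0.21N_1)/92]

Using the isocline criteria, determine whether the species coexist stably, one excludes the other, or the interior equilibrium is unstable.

stable coexistence

Compare the nullcline intercepts: K1/α12 = 400/0.71 = 563 > K2 = 92; K2/α21 = 92/0.21 = 438 > K1 = 400.
Since both inequalities hold, each species can invade when rare, so the interior equilibrium is stable.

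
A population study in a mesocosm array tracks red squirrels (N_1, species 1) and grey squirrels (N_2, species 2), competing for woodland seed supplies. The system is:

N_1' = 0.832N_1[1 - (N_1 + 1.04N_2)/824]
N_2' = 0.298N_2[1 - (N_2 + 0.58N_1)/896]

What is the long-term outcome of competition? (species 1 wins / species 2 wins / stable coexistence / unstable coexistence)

Compare the nullcline intercepts: K1/α12 = 824/1.04 = 792 < K2 = 896; K2/α21 = 896/0.58 = 1540 > K1 = 824.
Since the inequalities point opposite ways, species 2 can invade but species 1 cannot.

species 2 excludes species 1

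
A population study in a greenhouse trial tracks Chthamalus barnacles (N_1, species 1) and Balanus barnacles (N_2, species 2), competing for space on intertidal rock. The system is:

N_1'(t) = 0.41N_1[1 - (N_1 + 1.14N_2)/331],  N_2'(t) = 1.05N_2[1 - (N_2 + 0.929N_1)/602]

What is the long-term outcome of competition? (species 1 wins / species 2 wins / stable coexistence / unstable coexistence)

species 2 excludes species 1

Compare the nullcline intercepts: K1/α12 = 331/1.14 = 290 < K2 = 602; K2/α21 = 602/0.929 = 648 > K1 = 331.
Since the inequalities point opposite ways, species 2 can invade but species 1 cannot.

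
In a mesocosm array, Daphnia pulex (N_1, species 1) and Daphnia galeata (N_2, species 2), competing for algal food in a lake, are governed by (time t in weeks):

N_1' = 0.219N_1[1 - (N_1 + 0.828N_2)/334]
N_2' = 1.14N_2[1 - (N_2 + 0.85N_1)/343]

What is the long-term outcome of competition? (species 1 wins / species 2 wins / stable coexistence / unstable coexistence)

Compare the nullcline intercepts: K1/α12 = 334/0.828 = 403 > K2 = 343; K2/α21 = 343/0.85 = 404 > K1 = 334.
Since both inequalities hold, each species can invade when rare, so the interior equilibrium is stable.

stable coexistence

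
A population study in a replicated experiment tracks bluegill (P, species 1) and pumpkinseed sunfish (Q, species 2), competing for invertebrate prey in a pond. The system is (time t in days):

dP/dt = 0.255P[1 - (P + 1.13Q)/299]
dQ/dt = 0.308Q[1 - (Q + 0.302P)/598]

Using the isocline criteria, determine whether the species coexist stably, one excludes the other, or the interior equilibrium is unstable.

Compare the nullcline intercepts: K1/α12 = 299/1.13 = 265 < K2 = 598; K2/α21 = 598/0.302 = 1980 > K1 = 299.
Since the inequalities point opposite ways, species 2 can invade but species 1 cannot.

species 2 excludes species 1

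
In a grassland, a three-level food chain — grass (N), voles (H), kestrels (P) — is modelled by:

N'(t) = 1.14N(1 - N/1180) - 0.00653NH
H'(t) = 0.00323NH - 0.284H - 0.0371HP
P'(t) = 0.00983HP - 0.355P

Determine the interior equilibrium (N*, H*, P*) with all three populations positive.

N* ≈ 936, H* ≈ 36.1, P* ≈ 73.8

From dP/dt = 0: 0.00983H* = 0.355, so H* = 36.1.
From dN/dt = 0: 1.14(1 - N*/1180) = 0.00653·36.1, giving N* = 1180·(1 - 0.207) = 936.
From dH/dt = 0: 0.00323·936 - 0.284 = 0.0371P*, so P* = 2.74/0.0371 = 73.8.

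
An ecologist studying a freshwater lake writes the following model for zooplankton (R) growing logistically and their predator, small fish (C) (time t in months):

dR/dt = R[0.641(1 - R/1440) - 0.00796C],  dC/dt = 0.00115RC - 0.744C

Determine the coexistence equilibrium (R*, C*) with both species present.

R* ≈ 647, C* ≈ 44.3

From dC/dt = 0 with C > 0: 0.00115R* = 0.744, so R* = 647.
Substitute into dR/dt = 0: 0.641(1 - 647/1440) = 0.00796C*.
The bracket is 0.551, giving C* = 0.353/0.00796 = 44.3.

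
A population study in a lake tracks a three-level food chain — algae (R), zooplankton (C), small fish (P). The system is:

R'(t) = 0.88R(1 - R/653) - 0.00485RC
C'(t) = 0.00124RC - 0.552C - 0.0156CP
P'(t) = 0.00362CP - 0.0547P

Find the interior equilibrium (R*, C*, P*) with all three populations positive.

R* ≈ 599, C* ≈ 15.1, P* ≈ 12.2

From dP/dt = 0: 0.00362C* = 0.0547, so C* = 15.1.
From dR/dt = 0: 0.88(1 - R*/653) = 0.00485·15.1, giving R* = 653·(1 - 0.0833) = 599.
From dC/dt = 0: 0.00124·599 - 0.552 = 0.0156P*, so P* = 0.19/0.0156 = 12.2.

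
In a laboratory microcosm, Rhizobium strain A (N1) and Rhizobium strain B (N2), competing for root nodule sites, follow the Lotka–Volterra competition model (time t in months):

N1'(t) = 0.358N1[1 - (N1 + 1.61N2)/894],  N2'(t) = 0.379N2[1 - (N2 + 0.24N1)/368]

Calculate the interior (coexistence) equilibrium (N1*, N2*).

Setting both brackets to zero gives the nullclines N1 + 1.61N2 = 894 and 0.24N1 + N2 = 368.
Substituting N2 = 368 - 0.24N1 into the first: N1(1 - 1.61·0.24) = 894 - 1.61·368.
So N1* = 302/0.614 = 491, and then N2* = 368 - 0.24·491 = 250.

N1* ≈ 491, N2* ≈ 250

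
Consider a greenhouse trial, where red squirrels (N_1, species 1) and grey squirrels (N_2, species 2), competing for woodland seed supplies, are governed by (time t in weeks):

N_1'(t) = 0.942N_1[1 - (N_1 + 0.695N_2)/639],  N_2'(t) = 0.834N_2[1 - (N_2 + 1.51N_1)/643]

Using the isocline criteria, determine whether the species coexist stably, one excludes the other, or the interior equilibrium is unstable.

Compare the nullcline intercepts: K1/α12 = 639/0.695 = 919 > K2 = 643; K2/α21 = 643/1.51 = 426 < K1 = 639.
Since the inequalities point opposite ways, species 1 can invade but species 2 cannot.

species 1 excludes species 2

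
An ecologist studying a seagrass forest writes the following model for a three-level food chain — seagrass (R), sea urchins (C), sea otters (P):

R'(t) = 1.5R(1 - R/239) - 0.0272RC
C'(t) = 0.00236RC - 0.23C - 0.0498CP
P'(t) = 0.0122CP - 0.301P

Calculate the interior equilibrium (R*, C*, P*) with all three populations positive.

From dP/dt = 0: 0.0122C* = 0.301, so C* = 24.7.
From dR/dt = 0: 1.5(1 - R*/239) = 0.0272·24.7, giving R* = 239·(1 - 0.447) = 132.
From dC/dt = 0: 0.00236·132 - 0.23 = 0.0498P*, so P* = 0.0817/0.0498 = 1.64.

R* ≈ 132, C* ≈ 24.7, P* ≈ 1.64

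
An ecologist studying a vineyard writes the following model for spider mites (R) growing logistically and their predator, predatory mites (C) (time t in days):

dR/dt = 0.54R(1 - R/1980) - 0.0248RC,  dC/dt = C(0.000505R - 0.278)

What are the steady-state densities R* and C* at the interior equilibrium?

R* ≈ 550, C* ≈ 15.7

From dC/dt = 0 with C > 0: 0.000505R* = 0.278, so R* = 550.
Substitute into dR/dt = 0: 0.54(1 - 550/1980) = 0.0248C*.
The bracket is 0.722, giving C* = 0.39/0.0248 = 15.7.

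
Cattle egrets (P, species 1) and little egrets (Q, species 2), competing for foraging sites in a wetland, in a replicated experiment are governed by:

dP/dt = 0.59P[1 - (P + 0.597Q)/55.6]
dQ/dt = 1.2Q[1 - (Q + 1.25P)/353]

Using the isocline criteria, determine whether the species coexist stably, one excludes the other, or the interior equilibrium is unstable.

species 2 excludes species 1

Compare the nullcline intercepts: K1/α12 = 55.6/0.597 = 93.1 < K2 = 353; K2/α21 = 353/1.25 = 282 > K1 = 55.6.
Since the inequalities point opposite ways, species 2 can invade but species 1 cannot.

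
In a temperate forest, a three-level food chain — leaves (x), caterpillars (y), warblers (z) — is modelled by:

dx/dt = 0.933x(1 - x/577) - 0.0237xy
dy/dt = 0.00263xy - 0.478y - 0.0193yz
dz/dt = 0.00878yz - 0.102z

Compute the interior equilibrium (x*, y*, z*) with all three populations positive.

x* ≈ 407, y* ≈ 11.6, z* ≈ 30.7

From dz/dt = 0: 0.00878y* = 0.102, so y* = 11.6.
From dx/dt = 0: 0.933(1 - x*/577) = 0.0237·11.6, giving x* = 577·(1 - 0.295) = 407.
From dy/dt = 0: 0.00263·407 - 0.478 = 0.0193z*, so z* = 0.592/0.0193 = 30.7.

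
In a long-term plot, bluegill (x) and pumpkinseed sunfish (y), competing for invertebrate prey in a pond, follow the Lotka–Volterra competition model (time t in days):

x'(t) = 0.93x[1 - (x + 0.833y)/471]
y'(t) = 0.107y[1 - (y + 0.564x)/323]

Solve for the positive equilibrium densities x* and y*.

x* ≈ 381, y* ≈ 108

Setting both brackets to zero gives the nullclines x + 0.833y = 471 and 0.564x + y = 323.
Substituting y = 323 - 0.564x into the first: x(1 - 0.833·0.564) = 471 - 0.833·323.
So x* = 202/0.53 = 381, and then y* = 323 - 0.564·381 = 108.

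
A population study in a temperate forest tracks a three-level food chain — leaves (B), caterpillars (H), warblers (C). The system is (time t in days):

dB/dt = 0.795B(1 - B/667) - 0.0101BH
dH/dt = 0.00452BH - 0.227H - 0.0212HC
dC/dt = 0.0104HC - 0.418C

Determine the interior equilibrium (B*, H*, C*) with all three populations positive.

B* ≈ 326, H* ≈ 40.2, C* ≈ 58.9

From dC/dt = 0: 0.0104H* = 0.418, so H* = 40.2.
From dB/dt = 0: 0.795(1 - B*/667) = 0.0101·40.2, giving B* = 667·(1 - 0.511) = 326.
From dH/dt = 0: 0.00452·326 - 0.227 = 0.0212C*, so C* = 1.25/0.0212 = 58.9.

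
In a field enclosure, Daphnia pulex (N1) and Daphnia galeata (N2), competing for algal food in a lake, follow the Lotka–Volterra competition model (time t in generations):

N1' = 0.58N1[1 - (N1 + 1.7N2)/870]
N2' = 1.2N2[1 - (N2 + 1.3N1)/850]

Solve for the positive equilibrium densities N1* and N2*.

Setting both brackets to zero gives the nullclines N1 + 1.7N2 = 870 and 1.3N1 + N2 = 850.
Substituting N2 = 850 - 1.3N1 into the first: N1(1 - 1.7·1.3) = 870 - 1.7·850.
So N1* = -575/-1.21 = 475, and then N2* = 850 - 1.3·475 = 232.

N1* ≈ 475, N2* ≈ 232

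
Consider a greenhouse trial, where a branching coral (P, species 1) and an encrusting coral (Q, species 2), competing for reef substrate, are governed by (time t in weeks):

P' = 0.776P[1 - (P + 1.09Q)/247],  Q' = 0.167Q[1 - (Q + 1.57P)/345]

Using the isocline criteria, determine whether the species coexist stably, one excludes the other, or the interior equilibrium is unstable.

unstable coexistence (outcome depends on initial conditions)

Compare the nullcline intercepts: K1/α12 = 247/1.09 = 227 < K2 = 345; K2/α21 = 345/1.57 = 220 < K1 = 247.
Since both are reversed, neither can invade when rare; the interior point is a saddle.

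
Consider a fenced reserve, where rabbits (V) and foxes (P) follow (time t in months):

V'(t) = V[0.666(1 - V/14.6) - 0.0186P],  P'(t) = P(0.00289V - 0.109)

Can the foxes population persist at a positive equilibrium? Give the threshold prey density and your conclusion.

The predator equation gives dP/dt > 0 only when V > 0.109/0.00289 = 37.7.
Without the predator, V → K = 14.6. Since 14.6 < 37.7, the predator cannot invade.

Threshold V = 37.7; K < 37.7, so no, the predator goes extinct.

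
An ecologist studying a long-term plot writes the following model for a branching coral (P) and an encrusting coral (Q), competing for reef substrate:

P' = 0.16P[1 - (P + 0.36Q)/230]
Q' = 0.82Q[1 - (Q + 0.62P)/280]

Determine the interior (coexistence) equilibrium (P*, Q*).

Setting both brackets to zero gives the nullclines P + 0.36Q = 230 and 0.62P + Q = 280.
Substituting Q = 280 - 0.62P into the first: P(1 - 0.36·0.62) = 230 - 0.36·280.
So P* = 129/0.777 = 166, and then Q* = 280 - 0.62·166 = 177.

P* ≈ 166, Q* ≈ 177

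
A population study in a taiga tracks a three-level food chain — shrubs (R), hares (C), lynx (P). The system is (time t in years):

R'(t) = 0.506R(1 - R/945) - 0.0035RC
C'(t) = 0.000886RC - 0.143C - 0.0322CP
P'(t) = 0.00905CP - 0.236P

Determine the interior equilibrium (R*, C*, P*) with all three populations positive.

From dP/dt = 0: 0.00905C* = 0.236, so C* = 26.1.
From dR/dt = 0: 0.506(1 - R*/945) = 0.0035·26.1, giving R* = 945·(1 - 0.18) = 775.
From dC/dt = 0: 0.000886·775 - 0.143 = 0.0322P*, so P* = 0.543/0.0322 = 16.9.

R* ≈ 775, C* ≈ 26.1, P* ≈ 16.9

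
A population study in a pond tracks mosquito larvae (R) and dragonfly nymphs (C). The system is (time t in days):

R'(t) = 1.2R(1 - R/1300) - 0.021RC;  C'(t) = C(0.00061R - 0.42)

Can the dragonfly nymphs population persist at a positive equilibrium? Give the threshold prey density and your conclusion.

The predator equation gives dC/dt > 0 only when R > 0.42/0.00061 = 689.
Without the predator, R → K = 1300. Since 1300 > 689, the predator can invade and persist.

Threshold R = 689; K > 689, so yes, the predator persists.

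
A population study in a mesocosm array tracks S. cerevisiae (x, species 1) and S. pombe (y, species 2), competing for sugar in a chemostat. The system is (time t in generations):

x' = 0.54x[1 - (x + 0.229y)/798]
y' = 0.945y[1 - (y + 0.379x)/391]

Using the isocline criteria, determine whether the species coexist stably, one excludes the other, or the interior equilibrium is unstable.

Compare the nullcline intercepts: K1/α12 = 798/0.229 = 3480 > K2 = 391; K2/α21 = 391/0.379 = 1030 > K1 = 798.
Since both inequalities hold, each species can invade when rare, so the interior equilibrium is stable.

stable coexistence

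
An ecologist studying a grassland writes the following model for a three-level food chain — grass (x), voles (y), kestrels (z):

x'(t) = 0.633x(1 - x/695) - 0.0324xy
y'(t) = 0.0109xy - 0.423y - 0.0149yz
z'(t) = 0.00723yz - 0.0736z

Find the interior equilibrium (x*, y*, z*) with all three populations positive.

From dz/dt = 0: 0.00723y* = 0.0736, so y* = 10.2.
From dx/dt = 0: 0.633(1 - x*/695) = 0.0324·10.2, giving x* = 695·(1 - 0.521) = 333.
From dy/dt = 0: 0.0109·333 - 0.423 = 0.0149z*, so z* = 3.21/0.0149 = 215.

x* ≈ 333, y* ≈ 10.2, z* ≈ 215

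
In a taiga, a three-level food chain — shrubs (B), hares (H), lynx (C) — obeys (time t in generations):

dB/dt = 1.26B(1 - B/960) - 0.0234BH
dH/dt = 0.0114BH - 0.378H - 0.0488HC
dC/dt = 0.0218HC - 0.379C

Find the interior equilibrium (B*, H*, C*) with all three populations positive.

B* ≈ 650, H* ≈ 17.4, C* ≈ 144

From dC/dt = 0: 0.0218H* = 0.379, so H* = 17.4.
From dB/dt = 0: 1.26(1 - B*/960) = 0.0234·17.4, giving B* = 960·(1 - 0.323) = 650.
From dH/dt = 0: 0.0114·650 - 0.378 = 0.0488C*, so C* = 7.03/0.0488 = 144.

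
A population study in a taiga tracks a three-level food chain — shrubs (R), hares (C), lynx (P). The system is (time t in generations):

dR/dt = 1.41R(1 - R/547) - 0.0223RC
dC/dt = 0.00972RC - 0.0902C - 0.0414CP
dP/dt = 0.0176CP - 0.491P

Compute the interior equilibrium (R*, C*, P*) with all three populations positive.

From dP/dt = 0: 0.0176C* = 0.491, so C* = 27.9.
From dR/dt = 0: 1.41(1 - R*/547) = 0.0223·27.9, giving R* = 547·(1 - 0.441) = 306.
From dC/dt = 0: 0.00972·306 - 0.0902 = 0.0414P*, so P* = 2.88/0.0414 = 69.6.

R* ≈ 306, C* ≈ 27.9, P* ≈ 69.6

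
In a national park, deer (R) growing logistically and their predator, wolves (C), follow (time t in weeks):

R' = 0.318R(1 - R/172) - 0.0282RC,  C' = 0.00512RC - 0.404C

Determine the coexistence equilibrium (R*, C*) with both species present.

R* ≈ 78.9, C* ≈ 6.1

From dC/dt = 0 with C > 0: 0.00512R* = 0.404, so R* = 78.9.
Substitute into dR/dt = 0: 0.318(1 - 78.9/172) = 0.0282C*.
The bracket is 0.541, giving C* = 0.172/0.0282 = 6.1.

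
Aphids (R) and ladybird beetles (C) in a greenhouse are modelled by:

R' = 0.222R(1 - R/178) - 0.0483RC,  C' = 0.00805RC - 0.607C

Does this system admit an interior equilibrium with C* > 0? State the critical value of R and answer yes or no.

Threshold R = 75.4; K > 75.4, so yes, the predator persists.

The predator equation gives dC/dt > 0 only when R > 0.607/0.00805 = 75.4.
Without the predator, R → K = 178. Since 178 > 75.4, the predator can invade and persist.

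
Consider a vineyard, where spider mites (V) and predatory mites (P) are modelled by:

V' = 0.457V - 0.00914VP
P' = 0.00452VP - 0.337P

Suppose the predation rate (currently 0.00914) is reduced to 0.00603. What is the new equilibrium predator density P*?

At the interior fixed point, setting dV/dt = 0 with V > 0 fixes P* = (prey growth rate)/(VP coefficient) — independent of the other coefficients.
With the change, P* = 0.457/0.00603 = 75.8; it rises from 50.

P* ≈ 75.8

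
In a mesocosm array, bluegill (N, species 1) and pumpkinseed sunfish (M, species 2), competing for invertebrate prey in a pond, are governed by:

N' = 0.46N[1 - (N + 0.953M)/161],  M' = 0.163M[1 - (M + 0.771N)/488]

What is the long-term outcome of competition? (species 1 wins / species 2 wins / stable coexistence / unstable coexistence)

Compare the nullcline intercepts: K1/α12 = 161/0.953 = 169 < K2 = 488; K2/α21 = 488/0.771 = 633 > K1 = 161.
Since the inequalities point opposite ways, species 2 can invade but species 1 cannot.

species 2 excludes species 1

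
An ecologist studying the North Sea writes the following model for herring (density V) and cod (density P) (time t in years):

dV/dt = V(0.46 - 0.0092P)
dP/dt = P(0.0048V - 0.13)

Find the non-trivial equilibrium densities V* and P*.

V* ≈ 27.1, P* ≈ 50

Set dP/dt = 0 with P > 0: 0.0048V - 0.13 = 0, so V* = 0.13/0.0048 = 27.1.
Set dV/dt = 0 with V > 0: 0.46 - 0.0092P = 0, so P* = 0.46/0.0092 = 50.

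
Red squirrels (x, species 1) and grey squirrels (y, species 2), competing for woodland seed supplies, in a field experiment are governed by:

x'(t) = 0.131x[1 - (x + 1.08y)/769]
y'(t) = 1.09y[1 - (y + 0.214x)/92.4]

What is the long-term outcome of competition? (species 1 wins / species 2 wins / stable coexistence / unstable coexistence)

Compare the nullcline intercepts: K1/α12 = 769/1.08 = 712 > K2 = 92.4; K2/α21 = 92.4/0.214 = 432 < K1 = 769.
Since the inequalities point opposite ways, species 1 can invade but species 2 cannot.

species 1 excludes species 2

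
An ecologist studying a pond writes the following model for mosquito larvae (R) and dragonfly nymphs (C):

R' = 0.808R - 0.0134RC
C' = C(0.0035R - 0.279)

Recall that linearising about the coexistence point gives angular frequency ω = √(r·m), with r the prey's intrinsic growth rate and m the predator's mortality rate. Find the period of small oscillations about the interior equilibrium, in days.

Here r = 0.808 and m = 0.279, so r·m = 0.225.
ω = √0.225 = 0.475 per day, hence T = 2π/ω ≈ 13.2 days.

T ≈ 13.2 days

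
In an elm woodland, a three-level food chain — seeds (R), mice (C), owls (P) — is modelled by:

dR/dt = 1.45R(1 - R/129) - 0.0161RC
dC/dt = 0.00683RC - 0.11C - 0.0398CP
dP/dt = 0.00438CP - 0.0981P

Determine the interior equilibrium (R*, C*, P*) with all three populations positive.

From dP/dt = 0: 0.00438C* = 0.0981, so C* = 22.4.
From dR/dt = 0: 1.45(1 - R*/129) = 0.0161·22.4, giving R* = 129·(1 - 0.249) = 96.9.
From dC/dt = 0: 0.00683·96.9 - 0.11 = 0.0398P*, so P* = 0.552/0.0398 = 13.9.

R* ≈ 96.9, C* ≈ 22.4, P* ≈ 13.9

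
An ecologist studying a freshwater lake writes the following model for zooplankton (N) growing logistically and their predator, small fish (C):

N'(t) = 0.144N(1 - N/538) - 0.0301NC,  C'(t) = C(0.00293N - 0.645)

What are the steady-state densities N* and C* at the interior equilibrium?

N* ≈ 220, C* ≈ 2.83

From dC/dt = 0 with C > 0: 0.00293N* = 0.645, so N* = 220.
Substitute into dN/dt = 0: 0.144(1 - 220/538) = 0.0301C*.
The bracket is 0.591, giving C* = 0.0851/0.0301 = 2.83.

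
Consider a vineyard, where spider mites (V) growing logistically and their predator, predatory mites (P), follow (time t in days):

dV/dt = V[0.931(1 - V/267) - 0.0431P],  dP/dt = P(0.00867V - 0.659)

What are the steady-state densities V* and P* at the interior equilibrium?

From dP/dt = 0 with P > 0: 0.00867V* = 0.659, so V* = 76.
Substitute into dV/dt = 0: 0.931(1 - 76/267) = 0.0431P*.
The bracket is 0.715, giving P* = 0.666/0.0431 = 15.5.

V* ≈ 76, P* ≈ 15.5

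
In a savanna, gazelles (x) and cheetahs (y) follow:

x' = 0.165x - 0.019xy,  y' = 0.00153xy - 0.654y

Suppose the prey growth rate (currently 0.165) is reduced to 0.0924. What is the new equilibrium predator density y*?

At the interior fixed point, setting dx/dt = 0 with x > 0 fixes y* = (prey growth rate)/(xy coefficient) — independent of the other coefficients.
With the change, y* = 0.0924/0.019 = 4.86; it falls from 8.68.

y* ≈ 4.86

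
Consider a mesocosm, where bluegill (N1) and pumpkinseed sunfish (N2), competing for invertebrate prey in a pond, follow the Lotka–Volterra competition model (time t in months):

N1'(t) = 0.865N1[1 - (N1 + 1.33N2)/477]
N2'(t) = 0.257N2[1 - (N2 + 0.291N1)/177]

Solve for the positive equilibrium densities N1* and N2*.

N1* ≈ 394, N2* ≈ 62.3

Setting both brackets to zero gives the nullclines N1 + 1.33N2 = 477 and 0.291N1 + N2 = 177.
Substituting N2 = 177 - 0.291N1 into the first: N1(1 - 1.33·0.291) = 477 - 1.33·177.
So N1* = 242/0.613 = 394, and then N2* = 177 - 0.291·394 = 62.3.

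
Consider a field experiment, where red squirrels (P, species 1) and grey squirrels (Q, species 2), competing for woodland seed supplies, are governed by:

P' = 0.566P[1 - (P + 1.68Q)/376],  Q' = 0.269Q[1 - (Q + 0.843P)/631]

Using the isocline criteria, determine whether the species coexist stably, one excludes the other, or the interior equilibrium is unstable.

species 2 excludes species 1

Compare the nullcline intercepts: K1/α12 = 376/1.68 = 224 < K2 = 631; K2/α21 = 631/0.843 = 749 > K1 = 376.
Since the inequalities point opposite ways, species 2 can invade but species 1 cannot.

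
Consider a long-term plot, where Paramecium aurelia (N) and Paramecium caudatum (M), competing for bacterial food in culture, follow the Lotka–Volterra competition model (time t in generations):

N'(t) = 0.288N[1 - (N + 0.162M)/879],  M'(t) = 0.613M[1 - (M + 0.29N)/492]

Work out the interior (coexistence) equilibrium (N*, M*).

Setting both brackets to zero gives the nullclines N + 0.162M = 879 and 0.29N + M = 492.
Substituting M = 492 - 0.29N into the first: N(1 - 0.162·0.29) = 879 - 0.162·492.
So N* = 799/0.953 = 839, and then M* = 492 - 0.29·839 = 249.

N* ≈ 839, M* ≈ 249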